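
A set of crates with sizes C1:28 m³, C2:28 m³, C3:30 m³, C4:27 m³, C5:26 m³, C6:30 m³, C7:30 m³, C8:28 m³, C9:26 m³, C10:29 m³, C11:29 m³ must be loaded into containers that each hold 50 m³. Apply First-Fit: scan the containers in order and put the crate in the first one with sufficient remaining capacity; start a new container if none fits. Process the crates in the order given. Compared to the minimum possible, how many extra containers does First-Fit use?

First-Fit: [28] [28] [30] [27] [26] [30] [30] [28] [26] [29] [29] → 11 containers.
11 crates exceed 25 m³ (half the capacity), and no two of those can share a container, so at least 11 containers are needed.
So 11 is already optimal.

0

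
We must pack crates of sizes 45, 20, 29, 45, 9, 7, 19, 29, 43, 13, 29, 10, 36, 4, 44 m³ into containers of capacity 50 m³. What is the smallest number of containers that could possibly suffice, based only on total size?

Total size = 45 + 20 + 29 + 45 + 9 + 7 + 19 + 29 + 43 + 13 + 29 + 10 + 36 + 4 + 44 = 382 m³.
⌈382 / 50⌉ = 8.

8 containers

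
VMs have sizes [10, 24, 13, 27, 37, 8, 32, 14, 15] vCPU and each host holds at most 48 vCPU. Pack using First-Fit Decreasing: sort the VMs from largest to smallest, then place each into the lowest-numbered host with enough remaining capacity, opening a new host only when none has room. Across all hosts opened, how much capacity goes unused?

12

Sorted descending: 37, 32, 27, 24, 15, 14, 13, 10, 8.
host 1: place 37 vCPU, 11 vCPU left
host 2: place 32 vCPU, 16 vCPU left
host 3: place 27 vCPU, 21 vCPU left
host 4: place 24 vCPU, 24 vCPU left
host 2: place 15 vCPU, 1 vCPU left
host 3: place 14 vCPU, 7 vCPU left
host 4: place 13 vCPU, 11 vCPU left
host 1: place 10 vCPU, 1 vCPU left
host 4: place 8 vCPU, 3 vCPU left
4 hosts × 48 vCPU = 192 vCPU; used 180 vCPU; unused 12 vCPU.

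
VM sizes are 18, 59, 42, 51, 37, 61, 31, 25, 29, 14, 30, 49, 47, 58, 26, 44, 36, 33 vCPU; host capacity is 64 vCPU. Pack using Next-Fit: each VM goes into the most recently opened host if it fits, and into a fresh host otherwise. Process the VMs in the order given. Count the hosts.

16

18 vCPU → host 1 (remaining 46 vCPU)
59 vCPU → host 2 (remaining 5 vCPU)
42 vCPU → host 3 (remaining 22 vCPU)
51 vCPU → host 4 (remaining 13 vCPU)
37 vCPU → host 5 (remaining 27 vCPU)
61 vCPU → host 6 (remaining 3 vCPU)
31 vCPU → host 7 (remaining 33 vCPU)
25 vCPU → host 7 (remaining 8 vCPU)
29 vCPU → host 8 (remaining 35 vCPU)
14 vCPU → host 8 (remaining 21 vCPU)
30 vCPU → host 9 (remaining 34 vCPU)
49 vCPU → host 10 (remaining 15 vCPU)
47 vCPU → host 11 (remaining 17 vCPU)
58 vCPU → host 12 (remaining 6 vCPU)
26 vCPU → host 13 (remaining 38 vCPU)
44 vCPU → host 14 (remaining 20 vCPU)
36 vCPU → host 15 (remaining 28 vCPU)
33 vCPU → host 16 (remaining 31 vCPU)
Final hosts: [18] [59] [42] [51] [37] [61] [31,25] [29,14] [30] [49] [47] [58] [26] [44] [36] [33].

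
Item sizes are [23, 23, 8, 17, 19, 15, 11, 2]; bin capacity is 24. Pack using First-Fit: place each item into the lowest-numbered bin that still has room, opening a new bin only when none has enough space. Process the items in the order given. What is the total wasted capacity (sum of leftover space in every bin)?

26

bin 1: place 23, 1 left
bin 2: place 23, 1 left
bin 3: place 8, 16 left
bin 4: place 17, 7 left
bin 5: place 19, 5 left
bin 3: place 15, 1 left
bin 6: place 11, 13 left
bin 4: place 2, 5 left
6 bins × 24 = 144; used 118; unused 26.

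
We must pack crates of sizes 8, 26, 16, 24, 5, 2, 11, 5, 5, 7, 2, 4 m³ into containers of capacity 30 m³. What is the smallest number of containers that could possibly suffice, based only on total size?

4

Total size = 8 + 26 + 16 + 24 + 5 + 2 + 11 + 5 + 5 + 7 + 2 + 4 = 115 m³.
⌈115 / 30⌉ = 4.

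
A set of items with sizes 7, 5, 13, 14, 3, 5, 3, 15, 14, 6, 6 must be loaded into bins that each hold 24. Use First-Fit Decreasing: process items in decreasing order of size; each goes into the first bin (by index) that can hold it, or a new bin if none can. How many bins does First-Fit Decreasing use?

4

Sorted descending: 15, 14, 14, 13, 7, 6, 6, 5, 5, 3, 3.
Put 15 in bin 1; 9 remain.
Put 14 in bin 2; 10 remain.
Put 14 in bin 3; 10 remain.
Put 13 in bin 4; 11 remain.
Put 7 in bin 1; 2 remain.
Put 6 in bin 2; 4 remain.
Put 6 in bin 3; 4 remain.
Put 5 in bin 4; 6 remain.
Put 5 in bin 4; 1 remain.
Put 3 in bin 2; 1 remain.
Put 3 in bin 3; 1 remain.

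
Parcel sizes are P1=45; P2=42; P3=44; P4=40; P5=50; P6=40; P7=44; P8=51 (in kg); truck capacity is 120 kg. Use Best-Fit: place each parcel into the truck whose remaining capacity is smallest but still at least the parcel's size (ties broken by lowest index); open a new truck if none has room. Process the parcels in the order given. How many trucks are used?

truck 1: place P1 (45 kg), 75 kg left
truck 1: place P2 (42 kg), 33 kg left
truck 2: place P3 (44 kg), 76 kg left
truck 2: place P4 (40 kg), 36 kg left
truck 3: place P5 (50 kg), 70 kg left
truck 3: place P6 (40 kg), 30 kg left
truck 4: place P7 (44 kg), 76 kg left
truck 4: place P8 (51 kg), 25 kg left

4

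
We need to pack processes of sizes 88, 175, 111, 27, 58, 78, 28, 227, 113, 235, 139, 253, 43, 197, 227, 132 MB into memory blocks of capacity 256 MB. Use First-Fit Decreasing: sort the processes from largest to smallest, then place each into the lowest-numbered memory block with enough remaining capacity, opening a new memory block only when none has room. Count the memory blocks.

9

Sorted descending: 253, 235, 227, 227, 197, 175, 139, 132, 113, 111, 88, 78, 58, 43, 28, 27.
memory block 1: place 253 MB, 3 MB left
memory block 2: place 235 MB, 21 MB left
memory block 3: place 227 MB, 29 MB left
memory block 4: place 227 MB, 29 MB left
memory block 5: place 197 MB, 59 MB left
memory block 6: place 175 MB, 81 MB left
memory block 7: place 139 MB, 117 MB left
memory block 8: place 132 MB, 124 MB left
memory block 7: place 113 MB, 4 MB left
memory block 8: place 111 MB, 13 MB left
memory block 9: place 88 MB, 168 MB left
memory block 6: place 78 MB, 3 MB left
memory block 5: place 58 MB, 1 MB left
memory block 9: place 43 MB, 125 MB left
memory block 3: place 28 MB, 1 MB left
memory block 4: place 27 MB, 2 MB left
Final memory blocks: [253] [235] [227,28] [227,27] [197,58] [175,78] [139,113] [132,111] [88,43].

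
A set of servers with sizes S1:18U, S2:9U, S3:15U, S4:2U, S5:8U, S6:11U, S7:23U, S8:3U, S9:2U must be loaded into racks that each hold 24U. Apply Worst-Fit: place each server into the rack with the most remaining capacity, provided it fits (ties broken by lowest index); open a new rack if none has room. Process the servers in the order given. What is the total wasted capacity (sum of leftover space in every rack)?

5

Put S1 (18U) in rack 1; 6U remain.
Put S2 (9U) in rack 2; 15U remain.
Put S3 (15U) in rack 2; 0U remain.
Put S4 (2U) in rack 1; 4U remain.
Put S5 (8U) in rack 3; 16U remain.
Put S6 (11U) in rack 3; 5U remain.
Put S7 (23U) in rack 4; 1U remain.
Put S8 (3U) in rack 3; 2U remain.
Put S9 (2U) in rack 1; 2U remain.
4 racks × 24U = 96U; used 91U; unused 5U.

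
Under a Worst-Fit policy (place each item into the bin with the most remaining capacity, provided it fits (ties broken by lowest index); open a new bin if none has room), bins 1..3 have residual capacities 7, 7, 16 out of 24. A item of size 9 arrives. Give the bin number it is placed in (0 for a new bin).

Bins with room: bin 3 (16).
Most room is bin 3 with 16 free.

3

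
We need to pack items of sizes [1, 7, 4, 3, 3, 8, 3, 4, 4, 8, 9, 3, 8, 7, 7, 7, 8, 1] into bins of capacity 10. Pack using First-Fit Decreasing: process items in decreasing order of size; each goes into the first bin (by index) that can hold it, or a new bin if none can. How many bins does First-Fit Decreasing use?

11

Sorted descending: 9, 8, 8, 8, 8, 7, 7, 7, 7, 4, 4, 4, 3, 3, 3, 3, 1, 1.
9 → bin 1 (remaining 1)
8 → bin 2 (remaining 2)
8 → bin 3 (remaining 2)
8 → bin 4 (remaining 2)
8 → bin 5 (remaining 2)
7 → bin 6 (remaining 3)
7 → bin 7 (remaining 3)
7 → bin 8 (remaining 3)
7 → bin 9 (remaining 3)
4 → bin 10 (remaining 6)
4 → bin 10 (remaining 2)
4 → bin 11 (remaining 6)
3 → bin 6 (remaining 0)
3 → bin 7 (remaining 0)
3 → bin 8 (remaining 0)
3 → bin 9 (remaining 0)
1 → bin 1 (remaining 0)
1 → bin 2 (remaining 1)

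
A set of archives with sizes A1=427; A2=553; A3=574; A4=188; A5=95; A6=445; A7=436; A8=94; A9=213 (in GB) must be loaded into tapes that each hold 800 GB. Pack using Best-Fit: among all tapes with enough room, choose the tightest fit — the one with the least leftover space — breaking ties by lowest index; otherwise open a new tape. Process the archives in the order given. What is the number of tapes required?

Put A1 (427 GB) in tape 1; 373 GB remain.
Put A2 (553 GB) in tape 2; 247 GB remain.
Put A3 (574 GB) in tape 3; 226 GB remain.
Put A4 (188 GB) in tape 3; 38 GB remain.
Put A5 (95 GB) in tape 2; 152 GB remain.
Put A6 (445 GB) in tape 4; 355 GB remain.
Put A7 (436 GB) in tape 5; 364 GB remain.
Put A8 (94 GB) in tape 2; 58 GB remain.
Put A9 (213 GB) in tape 4; 142 GB remain.

5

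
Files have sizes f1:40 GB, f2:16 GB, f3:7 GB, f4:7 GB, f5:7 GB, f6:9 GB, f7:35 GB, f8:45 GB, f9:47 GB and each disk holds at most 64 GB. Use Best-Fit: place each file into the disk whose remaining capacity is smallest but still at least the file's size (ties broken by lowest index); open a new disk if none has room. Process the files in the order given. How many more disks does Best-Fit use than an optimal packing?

Best-Fit: [40,16,7] [7,7,9,35] [45] [47] → 4 disks.
Total size 213 GB; any packing needs at least ⌈213/64⌉ = 4 disks.
So 4 is already optimal.

0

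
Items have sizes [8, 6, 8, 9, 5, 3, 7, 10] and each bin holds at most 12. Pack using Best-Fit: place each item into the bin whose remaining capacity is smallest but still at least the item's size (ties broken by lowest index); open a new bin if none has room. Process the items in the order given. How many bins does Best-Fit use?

6 bins

bin 1: place 8, 4 left
bin 2: place 6, 6 left
bin 3: place 8, 4 left
bin 4: place 9, 3 left
bin 2: place 5, 1 left
bin 4: place 3, 0 left
bin 5: place 7, 5 left
bin 6: place 10, 2 left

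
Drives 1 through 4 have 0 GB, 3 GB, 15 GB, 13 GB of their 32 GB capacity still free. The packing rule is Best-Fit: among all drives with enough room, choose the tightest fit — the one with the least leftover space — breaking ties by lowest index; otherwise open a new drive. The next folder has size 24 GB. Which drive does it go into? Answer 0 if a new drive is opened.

0

No drive has ≥ 24 GB free, so a new drive is opened.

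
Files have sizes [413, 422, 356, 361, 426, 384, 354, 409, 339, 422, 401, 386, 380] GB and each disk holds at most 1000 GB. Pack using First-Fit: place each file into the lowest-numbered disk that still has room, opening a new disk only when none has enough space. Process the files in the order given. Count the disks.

7

413 GB → disk 1 (remaining 587 GB)
422 GB → disk 1 (remaining 165 GB)
356 GB → disk 2 (remaining 644 GB)
361 GB → disk 2 (remaining 283 GB)
426 GB → disk 3 (remaining 574 GB)
384 GB → disk 3 (remaining 190 GB)
354 GB → disk 4 (remaining 646 GB)
409 GB → disk 4 (remaining 237 GB)
339 GB → disk 5 (remaining 661 GB)
422 GB → disk 5 (remaining 239 GB)
401 GB → disk 6 (remaining 599 GB)
386 GB → disk 6 (remaining 213 GB)
380 GB → disk 7 (remaining 620 GB)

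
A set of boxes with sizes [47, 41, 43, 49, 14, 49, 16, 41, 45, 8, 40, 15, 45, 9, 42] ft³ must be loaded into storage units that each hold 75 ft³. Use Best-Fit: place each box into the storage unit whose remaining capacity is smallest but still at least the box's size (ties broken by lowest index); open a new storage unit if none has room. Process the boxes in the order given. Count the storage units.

Put 47 ft³ in storage unit 1; 28 ft³ remain.
Put 41 ft³ in storage unit 2; 34 ft³ remain.
Put 43 ft³ in storage unit 3; 32 ft³ remain.
Put 49 ft³ in storage unit 4; 26 ft³ remain.
Put 14 ft³ in storage unit 4; 12 ft³ remain.
Put 49 ft³ in storage unit 5; 26 ft³ remain.
Put 16 ft³ in storage unit 5; 10 ft³ remain.
Put 41 ft³ in storage unit 6; 34 ft³ remain.
Put 45 ft³ in storage unit 7; 30 ft³ remain.
Put 8 ft³ in storage unit 5; 2 ft³ remain.
Put 40 ft³ in storage unit 8; 35 ft³ remain.
Put 15 ft³ in storage unit 1; 13 ft³ remain.
Put 45 ft³ in storage unit 9; 30 ft³ remain.
Put 9 ft³ in storage unit 4; 3 ft³ remain.
Put 42 ft³ in storage unit 10; 33 ft³ remain.

10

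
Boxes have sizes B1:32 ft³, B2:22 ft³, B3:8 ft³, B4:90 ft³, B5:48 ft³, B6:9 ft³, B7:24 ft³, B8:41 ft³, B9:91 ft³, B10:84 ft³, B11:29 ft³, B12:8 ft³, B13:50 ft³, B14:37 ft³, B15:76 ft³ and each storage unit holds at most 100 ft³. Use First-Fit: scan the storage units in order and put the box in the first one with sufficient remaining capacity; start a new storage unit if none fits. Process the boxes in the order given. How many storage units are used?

8 storage units

B1 (32 ft³) → storage unit 1 (remaining 68 ft³)
B2 (22 ft³) → storage unit 1 (remaining 46 ft³)
B3 (8 ft³) → storage unit 1 (remaining 38 ft³)
B4 (90 ft³) → storage unit 2 (remaining 10 ft³)
B5 (48 ft³) → storage unit 3 (remaining 52 ft³)
B6 (9 ft³) → storage unit 1 (remaining 29 ft³)
B7 (24 ft³) → storage unit 1 (remaining 5 ft³)
B8 (41 ft³) → storage unit 3 (remaining 11 ft³)
B9 (91 ft³) → storage unit 4 (remaining 9 ft³)
B10 (84 ft³) → storage unit 5 (remaining 16 ft³)
B11 (29 ft³) → storage unit 6 (remaining 71 ft³)
B12 (8 ft³) → storage unit 2 (remaining 2 ft³)
B13 (50 ft³) → storage unit 6 (remaining 21 ft³)
B14 (37 ft³) → storage unit 7 (remaining 63 ft³)
B15 (76 ft³) → storage unit 8 (remaining 24 ft³)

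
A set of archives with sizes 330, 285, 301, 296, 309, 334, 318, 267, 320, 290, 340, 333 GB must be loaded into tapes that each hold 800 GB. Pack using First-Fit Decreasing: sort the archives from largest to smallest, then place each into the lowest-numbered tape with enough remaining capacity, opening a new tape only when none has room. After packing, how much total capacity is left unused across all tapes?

1077

Sorted descending: 340, 334, 333, 330, 320, 318, 309, 301, 296, 290, 285, 267.
340 GB → tape 1 (remaining 460 GB)
334 GB → tape 1 (remaining 126 GB)
333 GB → tape 2 (remaining 467 GB)
330 GB → tape 2 (remaining 137 GB)
320 GB → tape 3 (remaining 480 GB)
318 GB → tape 3 (remaining 162 GB)
309 GB → tape 4 (remaining 491 GB)
301 GB → tape 4 (remaining 190 GB)
296 GB → tape 5 (remaining 504 GB)
290 GB → tape 5 (remaining 214 GB)
285 GB → tape 6 (remaining 515 GB)
267 GB → tape 6 (remaining 248 GB)
6 tapes × 800 GB = 4800 GB; used 3723 GB; unused 1077 GB.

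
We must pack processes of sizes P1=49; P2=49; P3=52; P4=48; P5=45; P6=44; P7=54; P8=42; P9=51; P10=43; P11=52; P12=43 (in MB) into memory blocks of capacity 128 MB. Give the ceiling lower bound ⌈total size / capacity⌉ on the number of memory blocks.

Total size = 49 + 49 + 52 + 48 + 45 + 44 + 54 + 42 + 51 + 43 + 52 + 43 = 572 MB.
⌈572 / 128⌉ = 5.

5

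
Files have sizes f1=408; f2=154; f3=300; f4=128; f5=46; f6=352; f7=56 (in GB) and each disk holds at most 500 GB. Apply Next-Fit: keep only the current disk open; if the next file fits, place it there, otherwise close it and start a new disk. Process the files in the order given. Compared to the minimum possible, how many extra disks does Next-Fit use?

Next-Fit: [408] [154,300] [128,46] [352,56] → 4 disks.
Total size 1444 GB; any packing needs at least ⌈1444/500⌉ = 3 disks.
An optimal packing achieves that bound: [408,56] [352,128] [300,154,46] → 3 disks.
Excess: 4 − 3 = 1.

1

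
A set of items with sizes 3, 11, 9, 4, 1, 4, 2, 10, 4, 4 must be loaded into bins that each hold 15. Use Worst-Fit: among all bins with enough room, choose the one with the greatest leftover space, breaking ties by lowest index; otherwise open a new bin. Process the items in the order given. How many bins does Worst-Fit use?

Put 3 in bin 1; 12 remain.
Put 11 in bin 1; 1 remain.
Put 9 in bin 2; 6 remain.
Put 4 in bin 2; 2 remain.
Put 1 in bin 2; 1 remain.
Put 4 in bin 3; 11 remain.
Put 2 in bin 3; 9 remain.
Put 10 in bin 4; 5 remain.
Put 4 in bin 3; 5 remain.
Put 4 in bin 3; 1 remain.
Final bins: [3,11] [9,4,1] [4,2,4,4] [10].

4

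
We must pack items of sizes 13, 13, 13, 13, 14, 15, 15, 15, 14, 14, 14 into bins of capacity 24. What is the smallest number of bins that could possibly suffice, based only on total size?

Total size = 13 + 13 + 13 + 13 + 14 + 15 + 15 + 15 + 14 + 14 + 14 = 153.
⌈153 / 24⌉ = 7.

7 bins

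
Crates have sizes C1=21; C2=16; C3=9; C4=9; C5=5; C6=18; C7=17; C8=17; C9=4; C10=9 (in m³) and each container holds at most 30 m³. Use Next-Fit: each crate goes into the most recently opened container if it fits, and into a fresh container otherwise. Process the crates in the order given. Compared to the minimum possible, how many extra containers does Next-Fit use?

Next-Fit: [21] [16,9] [9,5] [18] [17] [17,4,9] → 6 containers.
Total size 125 m³; any packing needs at least ⌈125/30⌉ = 5 containers.
An optimal packing achieves that bound: [21,9] [18,9] [17,9,4] [17,5] [16] → 5 containers.
Excess: 6 − 5 = 1.

1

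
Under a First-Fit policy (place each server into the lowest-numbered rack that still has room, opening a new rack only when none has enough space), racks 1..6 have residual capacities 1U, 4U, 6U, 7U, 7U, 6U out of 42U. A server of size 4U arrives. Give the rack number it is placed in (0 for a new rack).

Racks with room: rack 2 (4U), rack 3 (6U), rack 4 (7U), rack 5 (7U), rack 6 (6U).
The first with room is rack 2.

2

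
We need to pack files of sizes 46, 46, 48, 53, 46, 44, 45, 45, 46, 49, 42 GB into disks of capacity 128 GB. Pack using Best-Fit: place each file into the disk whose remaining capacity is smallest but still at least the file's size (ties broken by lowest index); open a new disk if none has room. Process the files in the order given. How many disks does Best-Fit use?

46 GB → disk 1 (remaining 82 GB)
46 GB → disk 1 (remaining 36 GB)
48 GB → disk 2 (remaining 80 GB)
53 GB → disk 2 (remaining 27 GB)
46 GB → disk 3 (remaining 82 GB)
44 GB → disk 3 (remaining 38 GB)
45 GB → disk 4 (remaining 83 GB)
45 GB → disk 4 (remaining 38 GB)
46 GB → disk 5 (remaining 82 GB)
49 GB → disk 5 (remaining 33 GB)
42 GB → disk 6 (remaining 86 GB)
Final disks: [46,46] [48,53] [46,44] [45,45] [46,49] [42].

6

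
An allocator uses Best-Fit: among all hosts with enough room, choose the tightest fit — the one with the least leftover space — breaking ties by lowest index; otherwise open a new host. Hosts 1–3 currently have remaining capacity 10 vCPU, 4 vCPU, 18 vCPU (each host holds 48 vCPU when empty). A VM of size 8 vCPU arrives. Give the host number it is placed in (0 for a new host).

Hosts with room: host 1 (10 vCPU), host 3 (18 vCPU).
Tightest fit is host 1 with 10 vCPU free.

1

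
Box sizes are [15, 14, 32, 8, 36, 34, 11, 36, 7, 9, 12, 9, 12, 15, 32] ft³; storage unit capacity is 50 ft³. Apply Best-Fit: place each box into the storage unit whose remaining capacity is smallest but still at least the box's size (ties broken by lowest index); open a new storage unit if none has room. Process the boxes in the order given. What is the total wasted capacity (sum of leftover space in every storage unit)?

18

15 ft³ → storage unit 1 (remaining 35 ft³)
14 ft³ → storage unit 1 (remaining 21 ft³)
32 ft³ → storage unit 2 (remaining 18 ft³)
8 ft³ → storage unit 2 (remaining 10 ft³)
36 ft³ → storage unit 3 (remaining 14 ft³)
34 ft³ → storage unit 4 (remaining 16 ft³)
11 ft³ → storage unit 3 (remaining 3 ft³)
36 ft³ → storage unit 5 (remaining 14 ft³)
7 ft³ → storage unit 2 (remaining 3 ft³)
9 ft³ → storage unit 5 (remaining 5 ft³)
12 ft³ → storage unit 4 (remaining 4 ft³)
9 ft³ → storage unit 1 (remaining 12 ft³)
12 ft³ → storage unit 1 (remaining 0 ft³)
15 ft³ → storage unit 6 (remaining 35 ft³)
32 ft³ → storage unit 6 (remaining 3 ft³)
6 storage units × 50 ft³ = 300 ft³; used 282 ft³; unused 18 ft³.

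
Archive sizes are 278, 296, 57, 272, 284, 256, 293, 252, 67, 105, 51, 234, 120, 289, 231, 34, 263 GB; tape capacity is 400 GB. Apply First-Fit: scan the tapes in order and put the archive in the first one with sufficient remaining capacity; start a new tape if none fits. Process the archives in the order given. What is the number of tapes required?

11

Put 278 GB in tape 1; 122 GB remain.
Put 296 GB in tape 2; 104 GB remain.
Put 57 GB in tape 1; 65 GB remain.
Put 272 GB in tape 3; 128 GB remain.
Put 284 GB in tape 4; 116 GB remain.
Put 256 GB in tape 5; 144 GB remain.
Put 293 GB in tape 6; 107 GB remain.
Put 252 GB in tape 7; 148 GB remain.
Put 67 GB in tape 2; 37 GB remain.
Put 105 GB in tape 3; 23 GB remain.
Put 51 GB in tape 1; 14 GB remain.
Put 234 GB in tape 8; 166 GB remain.
Put 120 GB in tape 5; 24 GB remain.
Put 289 GB in tape 9; 111 GB remain.
Put 231 GB in tape 10; 169 GB remain.
Put 34 GB in tape 2; 3 GB remain.
Put 263 GB in tape 11; 137 GB remain.
Final tapes: [278,57,51] [296,67,34] [272,105] [284] [256,120] [293] [252] [234] [289] [231] [263].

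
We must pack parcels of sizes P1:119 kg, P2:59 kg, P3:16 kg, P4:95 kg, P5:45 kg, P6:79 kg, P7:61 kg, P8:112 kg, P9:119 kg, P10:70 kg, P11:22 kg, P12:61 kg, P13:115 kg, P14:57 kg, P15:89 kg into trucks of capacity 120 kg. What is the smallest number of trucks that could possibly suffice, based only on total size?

10

Total size = 119 + 59 + 16 + 95 + 45 + 79 + 61 + 112 + 119 + 70 + 22 + 61 + 115 + 57 + 89 = 1119 kg.
⌈1119 / 120⌉ = 10.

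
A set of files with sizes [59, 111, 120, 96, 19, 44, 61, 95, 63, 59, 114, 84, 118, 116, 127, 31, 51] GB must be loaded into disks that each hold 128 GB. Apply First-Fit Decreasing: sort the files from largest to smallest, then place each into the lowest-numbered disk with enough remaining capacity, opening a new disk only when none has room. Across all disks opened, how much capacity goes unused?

168

Sorted descending: 127, 120, 118, 116, 114, 111, 96, 95, 84, 63, 61, 59, 59, 51, 44, 31, 19.
Put 127 GB in disk 1; 1 GB remain.
Put 120 GB in disk 2; 8 GB remain.
Put 118 GB in disk 3; 10 GB remain.
Put 116 GB in disk 4; 12 GB remain.
Put 114 GB in disk 5; 14 GB remain.
Put 111 GB in disk 6; 17 GB remain.
Put 96 GB in disk 7; 32 GB remain.
Put 95 GB in disk 8; 33 GB remain.
Put 84 GB in disk 9; 44 GB remain.
Put 63 GB in disk 10; 65 GB remain.
Put 61 GB in disk 10; 4 GB remain.
Put 59 GB in disk 11; 69 GB remain.
Put 59 GB in disk 11; 10 GB remain.
Put 51 GB in disk 12; 77 GB remain.
Put 44 GB in disk 9; 0 GB remain.
Put 31 GB in disk 7; 1 GB remain.
Put 19 GB in disk 8; 14 GB remain.
12 disks × 128 GB = 1536 GB; used 1368 GB; unused 168 GB.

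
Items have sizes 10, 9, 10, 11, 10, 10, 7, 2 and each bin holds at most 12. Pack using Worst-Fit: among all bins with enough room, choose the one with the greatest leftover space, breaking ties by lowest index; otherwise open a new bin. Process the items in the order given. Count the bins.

10 → bin 1 (remaining 2)
9 → bin 2 (remaining 3)
10 → bin 3 (remaining 2)
11 → bin 4 (remaining 1)
10 → bin 5 (remaining 2)
10 → bin 6 (remaining 2)
7 → bin 7 (remaining 5)
2 → bin 7 (remaining 3)
Final bins: [10] [9] [10] [11] [10] [10] [7,2].

7 bins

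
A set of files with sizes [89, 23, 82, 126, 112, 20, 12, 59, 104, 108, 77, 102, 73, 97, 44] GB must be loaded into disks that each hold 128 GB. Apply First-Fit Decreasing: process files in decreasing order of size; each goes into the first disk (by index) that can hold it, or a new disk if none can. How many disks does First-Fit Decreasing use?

11 disks

Sorted descending: 126, 112, 108, 104, 102, 97, 89, 82, 77, 73, 59, 44, 23, 20, 12.
disk 1: place 126 GB, 2 GB left
disk 2: place 112 GB, 16 GB left
disk 3: place 108 GB, 20 GB left
disk 4: place 104 GB, 24 GB left
disk 5: place 102 GB, 26 GB left
disk 6: place 97 GB, 31 GB left
disk 7: place 89 GB, 39 GB left
disk 8: place 82 GB, 46 GB left
disk 9: place 77 GB, 51 GB left
disk 10: place 73 GB, 55 GB left
disk 11: place 59 GB, 69 GB left
disk 8: place 44 GB, 2 GB left
disk 4: place 23 GB, 1 GB left
disk 3: place 20 GB, 0 GB left
disk 2: place 12 GB, 4 GB left
Final disks: [126] [112,12] [108,20] [104,23] [102] [97] [89] [82,44] [77] [73] [59].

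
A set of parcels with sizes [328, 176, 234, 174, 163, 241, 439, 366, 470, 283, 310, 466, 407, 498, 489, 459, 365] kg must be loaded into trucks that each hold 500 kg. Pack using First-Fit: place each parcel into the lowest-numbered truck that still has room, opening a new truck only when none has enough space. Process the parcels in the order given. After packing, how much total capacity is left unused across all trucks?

1132

Put 328 kg in truck 1; 172 kg remain.
Put 176 kg in truck 2; 324 kg remain.
Put 234 kg in truck 2; 90 kg remain.
Put 174 kg in truck 3; 326 kg remain.
Put 163 kg in truck 1; 9 kg remain.
Put 241 kg in truck 3; 85 kg remain.
Put 439 kg in truck 4; 61 kg remain.
Put 366 kg in truck 5; 134 kg remain.
Put 470 kg in truck 6; 30 kg remain.
Put 283 kg in truck 7; 217 kg remain.
Put 310 kg in truck 8; 190 kg remain.
Put 466 kg in truck 9; 34 kg remain.
Put 407 kg in truck 10; 93 kg remain.
Put 498 kg in truck 11; 2 kg remain.
Put 489 kg in truck 12; 11 kg remain.
Put 459 kg in truck 13; 41 kg remain.
Put 365 kg in truck 14; 135 kg remain.
14 trucks × 500 kg = 7000 kg; used 5868 kg; unused 1132 kg.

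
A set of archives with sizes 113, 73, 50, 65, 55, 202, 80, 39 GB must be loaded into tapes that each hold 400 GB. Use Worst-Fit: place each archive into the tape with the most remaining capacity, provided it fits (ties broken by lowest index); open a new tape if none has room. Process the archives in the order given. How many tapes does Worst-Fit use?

113 GB → tape 1 (remaining 287 GB)
73 GB → tape 1 (remaining 214 GB)
50 GB → tape 1 (remaining 164 GB)
65 GB → tape 1 (remaining 99 GB)
55 GB → tape 1 (remaining 44 GB)
202 GB → tape 2 (remaining 198 GB)
80 GB → tape 2 (remaining 118 GB)
39 GB → tape 2 (remaining 79 GB)

2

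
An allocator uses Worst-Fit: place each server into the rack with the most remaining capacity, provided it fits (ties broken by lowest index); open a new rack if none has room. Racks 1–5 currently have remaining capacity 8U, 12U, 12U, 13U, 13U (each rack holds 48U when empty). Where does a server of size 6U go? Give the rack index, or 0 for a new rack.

Racks with room: rack 1 (8U), rack 2 (12U), rack 3 (12U), rack 4 (13U), rack 5 (13U).
Most room is rack 4 with 13U free.

4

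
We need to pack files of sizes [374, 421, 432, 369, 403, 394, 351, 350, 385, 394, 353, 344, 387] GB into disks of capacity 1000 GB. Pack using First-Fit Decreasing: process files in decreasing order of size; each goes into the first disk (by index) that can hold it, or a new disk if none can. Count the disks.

Sorted descending: 432, 421, 403, 394, 394, 387, 385, 374, 369, 353, 351, 350, 344.
Put 432 GB in disk 1; 568 GB remain.
Put 421 GB in disk 1; 147 GB remain.
Put 403 GB in disk 2; 597 GB remain.
Put 394 GB in disk 2; 203 GB remain.
Put 394 GB in disk 3; 606 GB remain.
Put 387 GB in disk 3; 219 GB remain.
Put 385 GB in disk 4; 615 GB remain.
Put 374 GB in disk 4; 241 GB remain.
Put 369 GB in disk 5; 631 GB remain.
Put 353 GB in disk 5; 278 GB remain.
Put 351 GB in disk 6; 649 GB remain.
Put 350 GB in disk 6; 299 GB remain.
Put 344 GB in disk 7; 656 GB remain.
Final disks: [432,421] [403,394] [394,387] [385,374] [369,353] [351,350] [344].

7 disks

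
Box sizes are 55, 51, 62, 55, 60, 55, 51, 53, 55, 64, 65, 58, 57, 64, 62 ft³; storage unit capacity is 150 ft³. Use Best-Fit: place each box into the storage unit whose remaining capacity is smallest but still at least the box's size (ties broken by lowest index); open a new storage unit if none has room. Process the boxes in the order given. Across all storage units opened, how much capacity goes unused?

333

55 ft³ → storage unit 1 (remaining 95 ft³)
51 ft³ → storage unit 1 (remaining 44 ft³)
62 ft³ → storage unit 2 (remaining 88 ft³)
55 ft³ → storage unit 2 (remaining 33 ft³)
60 ft³ → storage unit 3 (remaining 90 ft³)
55 ft³ → storage unit 3 (remaining 35 ft³)
51 ft³ → storage unit 4 (remaining 99 ft³)
53 ft³ → storage unit 4 (remaining 46 ft³)
55 ft³ → storage unit 5 (remaining 95 ft³)
64 ft³ → storage unit 5 (remaining 31 ft³)
65 ft³ → storage unit 6 (remaining 85 ft³)
58 ft³ → storage unit 6 (remaining 27 ft³)
57 ft³ → storage unit 7 (remaining 93 ft³)
64 ft³ → storage unit 7 (remaining 29 ft³)
62 ft³ → storage unit 8 (remaining 88 ft³)
8 storage units × 150 ft³ = 1200 ft³; used 867 ft³; unused 333 ft³.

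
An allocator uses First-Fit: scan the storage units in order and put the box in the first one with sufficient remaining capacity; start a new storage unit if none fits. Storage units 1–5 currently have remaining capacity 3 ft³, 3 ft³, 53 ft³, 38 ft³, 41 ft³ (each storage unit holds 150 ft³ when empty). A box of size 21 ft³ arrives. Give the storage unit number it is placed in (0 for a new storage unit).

3

Storage units with room: storage unit 3 (53 ft³), storage unit 4 (38 ft³), storage unit 5 (41 ft³).
The first with room is storage unit 3.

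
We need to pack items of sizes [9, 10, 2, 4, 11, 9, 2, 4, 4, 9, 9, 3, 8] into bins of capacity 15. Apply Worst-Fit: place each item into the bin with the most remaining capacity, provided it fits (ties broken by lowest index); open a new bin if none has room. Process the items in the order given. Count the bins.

Put 9 in bin 1; 6 remain.
Put 10 in bin 2; 5 remain.
Put 2 in bin 1; 4 remain.
Put 4 in bin 2; 1 remain.
Put 11 in bin 3; 4 remain.
Put 9 in bin 4; 6 remain.
Put 2 in bin 4; 4 remain.
Put 4 in bin 1; 0 remain.
Put 4 in bin 3; 0 remain.
Put 9 in bin 5; 6 remain.
Put 9 in bin 6; 6 remain.
Put 3 in bin 5; 3 remain.
Put 8 in bin 7; 7 remain.
Final bins: [9,2,4] [10,4] [11,4] [9,2] [9,3] [9] [8].

7 bins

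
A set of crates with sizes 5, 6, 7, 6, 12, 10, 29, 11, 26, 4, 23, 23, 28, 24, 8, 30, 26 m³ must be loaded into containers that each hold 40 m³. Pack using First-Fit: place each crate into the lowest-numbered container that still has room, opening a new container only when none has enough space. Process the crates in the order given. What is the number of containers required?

container 1: place 5 m³, 35 m³ left
container 1: place 6 m³, 29 m³ left
container 1: place 7 m³, 22 m³ left
container 1: place 6 m³, 16 m³ left
container 1: place 12 m³, 4 m³ left
container 2: place 10 m³, 30 m³ left
container 2: place 29 m³, 1 m³ left
container 3: place 11 m³, 29 m³ left
container 3: place 26 m³, 3 m³ left
container 1: place 4 m³, 0 m³ left
container 4: place 23 m³, 17 m³ left
container 5: place 23 m³, 17 m³ left
container 6: place 28 m³, 12 m³ left
container 7: place 24 m³, 16 m³ left
container 4: place 8 m³, 9 m³ left
container 8: place 30 m³, 10 m³ left
container 9: place 26 m³, 14 m³ left

9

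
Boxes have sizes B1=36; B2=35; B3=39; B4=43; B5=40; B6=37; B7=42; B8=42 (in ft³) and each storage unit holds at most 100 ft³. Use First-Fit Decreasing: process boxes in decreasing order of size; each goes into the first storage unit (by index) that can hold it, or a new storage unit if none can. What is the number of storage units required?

Sorted descending: 43, 42, 42, 40, 39, 37, 36, 35.
43 ft³ → storage unit 1 (remaining 57 ft³)
42 ft³ → storage unit 1 (remaining 15 ft³)
42 ft³ → storage unit 2 (remaining 58 ft³)
40 ft³ → storage unit 2 (remaining 18 ft³)
39 ft³ → storage unit 3 (remaining 61 ft³)
37 ft³ → storage unit 3 (remaining 24 ft³)
36 ft³ → storage unit 4 (remaining 64 ft³)
35 ft³ → storage unit 4 (remaining 29 ft³)

4 storage units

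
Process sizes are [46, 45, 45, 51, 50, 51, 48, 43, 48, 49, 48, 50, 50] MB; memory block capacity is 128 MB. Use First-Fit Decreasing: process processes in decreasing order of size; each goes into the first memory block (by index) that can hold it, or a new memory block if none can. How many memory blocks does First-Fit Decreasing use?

7

Sorted descending: 51, 51, 50, 50, 50, 49, 48, 48, 48, 46, 45, 45, 43.
memory block 1: place 51 MB, 77 MB left
memory block 1: place 51 MB, 26 MB left
memory block 2: place 50 MB, 78 MB left
memory block 2: place 50 MB, 28 MB left
memory block 3: place 50 MB, 78 MB left
memory block 3: place 49 MB, 29 MB left
memory block 4: place 48 MB, 80 MB left
memory block 4: place 48 MB, 32 MB left
memory block 5: place 48 MB, 80 MB left
memory block 5: place 46 MB, 34 MB left
memory block 6: place 45 MB, 83 MB left
memory block 6: place 45 MB, 38 MB left
memory block 7: place 43 MB, 85 MB left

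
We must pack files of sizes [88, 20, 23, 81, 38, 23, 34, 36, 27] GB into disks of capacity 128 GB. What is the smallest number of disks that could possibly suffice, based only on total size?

Total size = 88 + 20 + 23 + 81 + 38 + 23 + 34 + 36 + 27 = 370 GB.
⌈370 / 128⌉ = 3.

3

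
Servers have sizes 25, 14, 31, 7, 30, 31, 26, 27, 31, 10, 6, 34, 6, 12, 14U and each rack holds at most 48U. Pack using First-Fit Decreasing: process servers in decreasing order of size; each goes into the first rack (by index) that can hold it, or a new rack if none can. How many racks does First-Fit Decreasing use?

Sorted descending: 34, 31, 31, 31, 30, 27, 26, 25, 14, 14, 12, 10, 7, 6, 6.
rack 1: place 34U, 14U left
rack 2: place 31U, 17U left
rack 3: place 31U, 17U left
rack 4: place 31U, 17U left
rack 5: place 30U, 18U left
rack 6: place 27U, 21U left
rack 7: place 26U, 22U left
rack 8: place 25U, 23U left
rack 1: place 14U, 0U left
rack 2: place 14U, 3U left
rack 3: place 12U, 5U left
rack 4: place 10U, 7U left
rack 4: place 7U, 0U left
rack 5: place 6U, 12U left
rack 5: place 6U, 6U left
Final racks: [34,14] [31,14] [31,12] [31,10,7] [30,6,6] [27] [26] [25].

8 racks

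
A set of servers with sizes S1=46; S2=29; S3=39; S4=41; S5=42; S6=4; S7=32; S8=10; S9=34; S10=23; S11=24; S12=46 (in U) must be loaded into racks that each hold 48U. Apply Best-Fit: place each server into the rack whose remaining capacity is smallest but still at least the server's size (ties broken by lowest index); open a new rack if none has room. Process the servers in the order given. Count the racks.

Put S1 (46U) in rack 1; 2U remain.
Put S2 (29U) in rack 2; 19U remain.
Put S3 (39U) in rack 3; 9U remain.
Put S4 (41U) in rack 4; 7U remain.
Put S5 (42U) in rack 5; 6U remain.
Put S6 (4U) in rack 5; 2U remain.
Put S7 (32U) in rack 6; 16U remain.
Put S8 (10U) in rack 6; 6U remain.
Put S9 (34U) in rack 7; 14U remain.
Put S10 (23U) in rack 8; 25U remain.
Put S11 (24U) in rack 8; 1U remain.
Put S12 (46U) in rack 9; 2U remain.

9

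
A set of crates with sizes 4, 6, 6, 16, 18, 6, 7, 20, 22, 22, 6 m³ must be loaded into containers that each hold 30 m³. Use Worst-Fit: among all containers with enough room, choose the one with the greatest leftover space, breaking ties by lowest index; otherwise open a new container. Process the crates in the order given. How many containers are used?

6 containers

container 1: place 4 m³, 26 m³ left
container 1: place 6 m³, 20 m³ left
container 1: place 6 m³, 14 m³ left
container 2: place 16 m³, 14 m³ left
container 3: place 18 m³, 12 m³ left
container 1: place 6 m³, 8 m³ left
container 2: place 7 m³, 7 m³ left
container 4: place 20 m³, 10 m³ left
container 5: place 22 m³, 8 m³ left
container 6: place 22 m³, 8 m³ left
container 3: place 6 m³, 6 m³ left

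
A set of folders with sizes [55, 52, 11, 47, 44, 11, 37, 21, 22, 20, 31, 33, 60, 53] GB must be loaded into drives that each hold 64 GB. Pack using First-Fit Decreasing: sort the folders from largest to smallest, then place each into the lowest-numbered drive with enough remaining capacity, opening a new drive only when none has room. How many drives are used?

Sorted descending: 60, 55, 53, 52, 47, 44, 37, 33, 31, 22, 21, 20, 11, 11.
60 GB → drive 1 (remaining 4 GB)
55 GB → drive 2 (remaining 9 GB)
53 GB → drive 3 (remaining 11 GB)
52 GB → drive 4 (remaining 12 GB)
47 GB → drive 5 (remaining 17 GB)
44 GB → drive 6 (remaining 20 GB)
37 GB → drive 7 (remaining 27 GB)
33 GB → drive 8 (remaining 31 GB)
31 GB → drive 8 (remaining 0 GB)
22 GB → drive 7 (remaining 5 GB)
21 GB → drive 9 (remaining 43 GB)
20 GB → drive 6 (remaining 0 GB)
11 GB → drive 3 (remaining 0 GB)
11 GB → drive 4 (remaining 1 GB)
Final drives: [60] [55] [53,11] [52,11] [47] [44,20] [37,22] [33,31] [21].

9 drives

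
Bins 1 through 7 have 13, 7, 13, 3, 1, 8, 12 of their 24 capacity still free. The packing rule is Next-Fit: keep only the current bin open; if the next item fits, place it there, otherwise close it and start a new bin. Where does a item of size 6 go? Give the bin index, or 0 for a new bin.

7

Next-Fit only looks at bin 7, which has 12 free.
6 fits there.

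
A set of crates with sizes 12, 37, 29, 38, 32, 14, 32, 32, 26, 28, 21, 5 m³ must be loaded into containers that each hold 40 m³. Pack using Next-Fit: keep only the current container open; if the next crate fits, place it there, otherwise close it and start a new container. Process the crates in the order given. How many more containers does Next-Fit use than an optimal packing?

2

Next-Fit: [12] [37] [29] [38] [32] [14] [32] [32] [26] [28] [21,5] → 11 containers.
9 crates exceed 20 m³ (half the capacity), and no two of those can share a container, so at least 9 containers are needed.
An optimal packing achieves that bound: [38] [37] [32,5] [32] [32] [29] [28,12] [26,14] [21] → 9 containers.
Excess: 11 − 9 = 2.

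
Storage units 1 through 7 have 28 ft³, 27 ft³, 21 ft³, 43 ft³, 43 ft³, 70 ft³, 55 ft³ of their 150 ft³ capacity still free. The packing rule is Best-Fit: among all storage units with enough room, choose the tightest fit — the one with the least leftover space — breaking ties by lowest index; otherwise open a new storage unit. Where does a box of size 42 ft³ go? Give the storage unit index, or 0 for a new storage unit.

4

Storage units with room: storage unit 4 (43 ft³), storage unit 5 (43 ft³), storage unit 6 (70 ft³), storage unit 7 (55 ft³).
Tightest fit is storage unit 4 with 43 ft³ free.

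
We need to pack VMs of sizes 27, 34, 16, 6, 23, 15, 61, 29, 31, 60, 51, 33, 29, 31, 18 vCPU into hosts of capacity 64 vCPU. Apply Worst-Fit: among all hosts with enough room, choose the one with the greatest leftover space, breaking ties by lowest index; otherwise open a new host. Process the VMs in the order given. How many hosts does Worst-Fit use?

Put 27 vCPU in host 1; 37 vCPU remain.
Put 34 vCPU in host 1; 3 vCPU remain.
Put 16 vCPU in host 2; 48 vCPU remain.
Put 6 vCPU in host 2; 42 vCPU remain.
Put 23 vCPU in host 2; 19 vCPU remain.
Put 15 vCPU in host 2; 4 vCPU remain.
Put 61 vCPU in host 3; 3 vCPU remain.
Put 29 vCPU in host 4; 35 vCPU remain.
Put 31 vCPU in host 4; 4 vCPU remain.
Put 60 vCPU in host 5; 4 vCPU remain.
Put 51 vCPU in host 6; 13 vCPU remain.
Put 33 vCPU in host 7; 31 vCPU remain.
Put 29 vCPU in host 7; 2 vCPU remain.
Put 31 vCPU in host 8; 33 vCPU remain.
Put 18 vCPU in host 8; 15 vCPU remain.

8 hosts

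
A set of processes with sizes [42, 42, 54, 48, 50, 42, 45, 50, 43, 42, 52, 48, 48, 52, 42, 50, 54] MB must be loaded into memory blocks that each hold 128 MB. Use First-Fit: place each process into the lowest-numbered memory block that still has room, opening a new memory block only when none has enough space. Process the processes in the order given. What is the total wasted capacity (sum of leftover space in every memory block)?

memory block 1: place 42 MB, 86 MB left
memory block 1: place 42 MB, 44 MB left
memory block 2: place 54 MB, 74 MB left
memory block 2: place 48 MB, 26 MB left
memory block 3: place 50 MB, 78 MB left
memory block 1: place 42 MB, 2 MB left
memory block 3: place 45 MB, 33 MB left
memory block 4: place 50 MB, 78 MB left
memory block 4: place 43 MB, 35 MB left
memory block 5: place 42 MB, 86 MB left
memory block 5: place 52 MB, 34 MB left
memory block 6: place 48 MB, 80 MB left
memory block 6: place 48 MB, 32 MB left
memory block 7: place 52 MB, 76 MB left
memory block 7: place 42 MB, 34 MB left
memory block 8: place 50 MB, 78 MB left
memory block 8: place 54 MB, 24 MB left
8 memory blocks × 128 MB = 1024 MB; used 804 MB; unused 220 MB.

220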